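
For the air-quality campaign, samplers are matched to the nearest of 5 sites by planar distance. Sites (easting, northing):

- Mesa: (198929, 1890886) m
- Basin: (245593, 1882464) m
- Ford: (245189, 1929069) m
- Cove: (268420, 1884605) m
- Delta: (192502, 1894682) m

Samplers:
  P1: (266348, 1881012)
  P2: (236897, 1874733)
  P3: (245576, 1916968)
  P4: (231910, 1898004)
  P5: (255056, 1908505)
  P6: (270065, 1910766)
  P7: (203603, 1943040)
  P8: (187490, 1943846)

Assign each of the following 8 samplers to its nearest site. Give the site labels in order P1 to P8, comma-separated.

P1 → Cove (d²=17202833.00)
P2 → Basin (d²=135388777.00)
P3 → Ford (d²=146583970.00)
P4 → Basin (d²=428716089.00)
P5 → Ford (d²=520235785.00)
P6 → Cove (d²=687103946.00)
P7 → Ford (d²=1924584237.00)
P8 → Delta (d²=2442219040.00)

Cove, Basin, Ford, Basin, Ford, Cove, Ford, Delta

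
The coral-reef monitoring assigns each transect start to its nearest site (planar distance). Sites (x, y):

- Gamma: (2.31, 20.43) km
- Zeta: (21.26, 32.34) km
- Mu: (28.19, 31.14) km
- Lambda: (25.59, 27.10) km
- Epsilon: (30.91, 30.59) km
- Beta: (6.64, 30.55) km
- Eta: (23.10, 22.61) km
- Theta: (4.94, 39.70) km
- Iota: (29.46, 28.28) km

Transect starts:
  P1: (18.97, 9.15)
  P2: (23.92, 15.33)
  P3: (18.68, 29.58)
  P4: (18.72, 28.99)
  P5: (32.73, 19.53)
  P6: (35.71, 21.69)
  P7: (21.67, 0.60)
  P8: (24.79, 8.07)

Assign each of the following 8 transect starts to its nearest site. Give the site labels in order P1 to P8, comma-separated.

Eta, Eta, Zeta, Zeta, Iota, Iota, Eta, Eta

P1 → Eta (d²=198.23)
P2 → Eta (d²=53.67)
P3 → Zeta (d²=14.27)
P4 → Zeta (d²=17.67)
P5 → Iota (d²=87.26)
P6 → Iota (d²=82.49)
P7 → Eta (d²=486.48)
P8 → Eta (d²=214.27)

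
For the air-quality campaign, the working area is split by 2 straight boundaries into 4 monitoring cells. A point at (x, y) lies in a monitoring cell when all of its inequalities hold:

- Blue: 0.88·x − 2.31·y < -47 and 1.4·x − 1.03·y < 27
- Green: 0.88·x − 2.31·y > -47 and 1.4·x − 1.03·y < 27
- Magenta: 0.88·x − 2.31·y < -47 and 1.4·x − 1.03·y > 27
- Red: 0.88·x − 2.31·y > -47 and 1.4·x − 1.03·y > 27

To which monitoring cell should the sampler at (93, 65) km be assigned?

0.88·93 − 2.31·65 = -68.310, which is < -47
1.4·93 − 1.03·65 = 63.250, which is > 27
This sign pattern matches Magenta.

Magenta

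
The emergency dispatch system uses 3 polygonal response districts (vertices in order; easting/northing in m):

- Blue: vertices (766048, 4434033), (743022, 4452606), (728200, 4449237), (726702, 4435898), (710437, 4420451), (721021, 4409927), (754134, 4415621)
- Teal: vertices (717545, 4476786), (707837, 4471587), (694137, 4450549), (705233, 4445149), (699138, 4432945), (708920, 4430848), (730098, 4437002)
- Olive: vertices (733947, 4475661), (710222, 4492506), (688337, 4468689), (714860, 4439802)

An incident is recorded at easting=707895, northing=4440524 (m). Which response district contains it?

Cast a ray rightward from (707895, 4440524). For each polygon, the edges (by vertex number in listed order) whose endpoints lie on opposite sides of northing = 4440524, where each meets that height, and whether that is right or left of the point:
Blue: 1–2 at easting≈758000.7 (right), 3–4 at easting≈727221.5 (right) → 2 crossings.
Teal: 4–5 at easting≈702923.2 (left), 7–1 at easting≈728986.7 (right) → 1 crossing.
Olive: 3–4 at easting≈714197.1 (right), 4–1 at easting≈715244.3 (right) → 2 crossings.
Only Teal has an odd count, so the point is inside Teal.

Teal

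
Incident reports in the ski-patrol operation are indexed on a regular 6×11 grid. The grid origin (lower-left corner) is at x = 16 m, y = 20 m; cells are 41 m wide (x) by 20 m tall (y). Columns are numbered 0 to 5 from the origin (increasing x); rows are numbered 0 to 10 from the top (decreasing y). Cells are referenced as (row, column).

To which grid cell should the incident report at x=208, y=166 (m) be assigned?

Column index: ⌊(208 − 16) / 41⌋ = ⌊4.683⌋ = 4
Row offset from origin: ⌊(166 − 20) / 20⌋ = ⌊7.300⌋ = 7 → row 3 (counted from top)

(3, 4)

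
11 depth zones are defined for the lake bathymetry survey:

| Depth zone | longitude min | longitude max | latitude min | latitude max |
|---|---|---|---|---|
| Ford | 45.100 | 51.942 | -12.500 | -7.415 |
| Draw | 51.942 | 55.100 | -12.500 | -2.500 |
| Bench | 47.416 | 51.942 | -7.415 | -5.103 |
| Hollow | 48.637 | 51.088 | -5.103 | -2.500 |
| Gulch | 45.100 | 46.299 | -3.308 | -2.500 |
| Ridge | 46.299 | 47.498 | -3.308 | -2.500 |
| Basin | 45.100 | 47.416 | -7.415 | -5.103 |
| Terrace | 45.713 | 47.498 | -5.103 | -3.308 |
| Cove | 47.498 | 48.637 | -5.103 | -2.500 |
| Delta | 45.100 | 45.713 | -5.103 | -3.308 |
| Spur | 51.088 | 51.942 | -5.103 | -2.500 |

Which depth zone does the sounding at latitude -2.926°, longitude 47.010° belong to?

The point has longitude = 47.010 and latitude = -2.926.
Only Ridge satisfies 46.299 ≤ longitude ≤ 47.498 and -3.308 ≤ latitude ≤ -2.500.

Ridge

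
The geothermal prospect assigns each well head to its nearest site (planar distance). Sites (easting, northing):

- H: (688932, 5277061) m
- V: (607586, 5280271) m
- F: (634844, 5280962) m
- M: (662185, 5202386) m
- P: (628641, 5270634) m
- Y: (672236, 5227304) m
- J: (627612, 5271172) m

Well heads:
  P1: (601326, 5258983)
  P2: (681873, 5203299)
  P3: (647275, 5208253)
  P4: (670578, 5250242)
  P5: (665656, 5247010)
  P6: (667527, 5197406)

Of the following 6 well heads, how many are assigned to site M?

P1 → V
P2 → M
P3 → M
P4 → Y
P5 → Y
P6 → M
3 of the 6 go to M.

3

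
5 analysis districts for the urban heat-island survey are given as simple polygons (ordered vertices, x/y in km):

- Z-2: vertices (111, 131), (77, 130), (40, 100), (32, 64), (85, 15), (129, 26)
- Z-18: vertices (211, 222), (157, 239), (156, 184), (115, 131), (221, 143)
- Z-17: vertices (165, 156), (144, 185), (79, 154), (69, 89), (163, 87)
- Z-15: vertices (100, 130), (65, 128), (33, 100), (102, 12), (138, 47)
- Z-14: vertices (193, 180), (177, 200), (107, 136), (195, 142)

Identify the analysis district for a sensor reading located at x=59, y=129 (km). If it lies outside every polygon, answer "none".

none

Cast a ray rightward from (59, 129). For each polygon, the edges (by vertex number in listed order) whose endpoints lie on opposite sides of y = 129, where each meets that height, and whether that is right or left of the point:
Z-2: 2–3 at x≈75.8 (right), 6–1 at x≈111.3 (right) → 2 crossings.
Z-18: no edge straddles that height → 0 crossings.
Z-17: 3–4 at x≈75.2 (right), 5–1 at x≈164.2 (right) → 2 crossings.
Z-15: 1–2 at x≈82.5 (right), 5–1 at x≈100.5 (right) → 2 crossings.
Z-14: no edge straddles that height → 0 crossings.
All counts are even, so the point lies outside every listed polygon.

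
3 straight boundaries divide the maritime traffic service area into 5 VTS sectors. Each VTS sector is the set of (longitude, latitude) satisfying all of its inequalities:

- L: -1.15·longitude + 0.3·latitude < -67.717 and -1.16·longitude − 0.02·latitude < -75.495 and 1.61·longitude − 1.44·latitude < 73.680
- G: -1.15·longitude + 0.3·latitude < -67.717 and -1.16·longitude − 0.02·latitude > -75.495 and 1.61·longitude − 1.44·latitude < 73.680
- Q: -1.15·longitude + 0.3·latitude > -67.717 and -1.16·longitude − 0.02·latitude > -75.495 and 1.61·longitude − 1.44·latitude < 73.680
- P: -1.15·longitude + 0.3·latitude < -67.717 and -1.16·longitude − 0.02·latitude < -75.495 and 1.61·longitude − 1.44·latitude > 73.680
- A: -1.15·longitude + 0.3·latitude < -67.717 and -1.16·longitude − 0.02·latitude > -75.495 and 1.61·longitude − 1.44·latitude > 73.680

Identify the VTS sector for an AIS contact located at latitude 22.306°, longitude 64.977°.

L

-1.15·64.977 + 0.3·22.306 = -68.032, which is < -67.717
-1.16·64.977 − 0.02·22.306 = -75.819, which is < -75.495
1.61·64.977 − 1.44·22.306 = 72.492, which is < 73.680
This sign pattern matches L.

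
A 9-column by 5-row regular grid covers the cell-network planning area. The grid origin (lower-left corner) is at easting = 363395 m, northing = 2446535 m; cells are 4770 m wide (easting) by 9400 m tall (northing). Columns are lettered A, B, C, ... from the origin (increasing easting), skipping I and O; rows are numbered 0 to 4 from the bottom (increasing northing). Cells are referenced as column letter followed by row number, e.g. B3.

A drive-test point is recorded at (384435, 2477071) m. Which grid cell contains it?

E3

Column index: ⌊(384435 − 363395) / 4770⌋ = ⌊4.411⌋ = 4 → column E
Row offset from origin: ⌊(2477071 − 2446535) / 9400⌋ = ⌊3.249⌋ = 3 → row 3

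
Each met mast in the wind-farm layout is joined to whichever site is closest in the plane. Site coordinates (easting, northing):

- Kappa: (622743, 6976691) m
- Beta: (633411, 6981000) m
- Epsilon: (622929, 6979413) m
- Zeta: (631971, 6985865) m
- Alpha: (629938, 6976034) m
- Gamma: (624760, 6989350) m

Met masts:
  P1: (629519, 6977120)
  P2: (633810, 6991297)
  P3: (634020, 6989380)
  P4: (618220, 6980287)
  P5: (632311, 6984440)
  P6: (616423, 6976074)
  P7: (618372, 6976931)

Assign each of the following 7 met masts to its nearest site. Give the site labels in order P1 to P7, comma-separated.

Alpha, Zeta, Zeta, Epsilon, Zeta, Kappa, Kappa

P1 → Alpha (d²=1354957.00)
P2 → Zeta (d²=32888545.00)
P3 → Zeta (d²=16553626.00)
P4 → Epsilon (d²=22938557.00)
P5 → Zeta (d²=2146225.00)
P6 → Kappa (d²=40323089.00)
P7 → Kappa (d²=19163241.00)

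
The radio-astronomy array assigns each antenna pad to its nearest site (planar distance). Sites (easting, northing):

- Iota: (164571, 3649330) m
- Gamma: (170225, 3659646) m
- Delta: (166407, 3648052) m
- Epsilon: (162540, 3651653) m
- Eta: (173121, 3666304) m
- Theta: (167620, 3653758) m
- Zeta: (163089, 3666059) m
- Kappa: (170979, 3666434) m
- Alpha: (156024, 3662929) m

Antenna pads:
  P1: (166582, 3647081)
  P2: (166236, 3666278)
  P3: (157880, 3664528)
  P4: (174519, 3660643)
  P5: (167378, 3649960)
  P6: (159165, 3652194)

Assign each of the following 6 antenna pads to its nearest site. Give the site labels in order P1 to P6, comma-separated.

P1 → Delta (d²=973466.00)
P2 → Zeta (d²=9951570.00)
P3 → Alpha (d²=6001537.00)
P4 → Gamma (d²=19432445.00)
P5 → Delta (d²=4583305.00)
P6 → Epsilon (d²=11683306.00)

Delta, Zeta, Alpha, Gamma, Delta, Epsilon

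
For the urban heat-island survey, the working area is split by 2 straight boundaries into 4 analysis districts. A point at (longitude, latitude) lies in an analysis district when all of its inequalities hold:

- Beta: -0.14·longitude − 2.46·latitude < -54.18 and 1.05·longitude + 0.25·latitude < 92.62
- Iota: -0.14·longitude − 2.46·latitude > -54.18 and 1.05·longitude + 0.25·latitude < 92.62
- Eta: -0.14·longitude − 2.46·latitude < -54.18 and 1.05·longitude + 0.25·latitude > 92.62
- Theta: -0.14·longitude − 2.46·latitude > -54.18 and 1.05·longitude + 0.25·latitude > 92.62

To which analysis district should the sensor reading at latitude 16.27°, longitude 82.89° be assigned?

Iota

-0.14·82.89 − 2.46·16.27 = -51.629, which is > -54.18
1.05·82.89 + 0.25·16.27 = 91.102, which is < 92.62
This sign pattern matches Iota.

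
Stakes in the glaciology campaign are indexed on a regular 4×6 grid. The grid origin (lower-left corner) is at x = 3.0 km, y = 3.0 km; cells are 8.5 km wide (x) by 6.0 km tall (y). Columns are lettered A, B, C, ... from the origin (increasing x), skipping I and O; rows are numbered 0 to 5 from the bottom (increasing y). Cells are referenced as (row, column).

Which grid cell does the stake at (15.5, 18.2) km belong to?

(2, B)

Column index: ⌊(15.5 − 3.0) / 8.5⌋ = ⌊1.471⌋ = 1 → column B
Row offset from origin: ⌊(18.2 − 3.0) / 6.0⌋ = ⌊2.533⌋ = 2 → row 2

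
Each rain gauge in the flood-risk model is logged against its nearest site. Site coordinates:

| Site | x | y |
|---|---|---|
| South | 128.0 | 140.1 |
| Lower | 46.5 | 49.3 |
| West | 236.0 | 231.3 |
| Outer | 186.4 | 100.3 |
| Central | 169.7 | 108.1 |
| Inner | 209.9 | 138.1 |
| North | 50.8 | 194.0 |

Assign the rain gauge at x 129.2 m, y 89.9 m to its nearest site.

Squared distances to each site:
South: 2521.480; Lower: 8487.650; West: 31400.200; Outer: 3380.000; Central: 1971.490; Inner: 8835.730; North: 16983.370.
Minimum at Central.

Central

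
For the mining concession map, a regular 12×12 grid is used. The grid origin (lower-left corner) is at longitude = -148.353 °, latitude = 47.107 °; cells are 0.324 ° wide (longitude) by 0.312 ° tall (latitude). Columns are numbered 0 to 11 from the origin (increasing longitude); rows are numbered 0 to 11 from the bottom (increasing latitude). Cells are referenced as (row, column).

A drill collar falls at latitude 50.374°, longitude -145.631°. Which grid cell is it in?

(10, 8)

Column index: ⌊(-145.631 − -148.353) / 0.324⌋ = ⌊8.401⌋ = 8
Row offset from origin: ⌊(50.374 − 47.107) / 0.312⌋ = ⌊10.471⌋ = 10 → row 10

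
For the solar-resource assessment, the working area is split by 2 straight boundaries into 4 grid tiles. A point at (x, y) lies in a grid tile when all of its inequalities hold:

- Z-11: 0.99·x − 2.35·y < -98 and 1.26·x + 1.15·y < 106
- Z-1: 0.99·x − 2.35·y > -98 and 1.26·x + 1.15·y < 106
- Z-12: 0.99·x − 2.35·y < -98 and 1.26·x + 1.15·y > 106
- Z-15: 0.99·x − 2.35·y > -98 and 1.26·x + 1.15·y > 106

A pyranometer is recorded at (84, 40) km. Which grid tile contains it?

Z-15

0.99·84 − 2.35·40 = -10.840, which is > -98
1.26·84 + 1.15·40 = 151.840, which is > 106
This sign pattern matches Z-15.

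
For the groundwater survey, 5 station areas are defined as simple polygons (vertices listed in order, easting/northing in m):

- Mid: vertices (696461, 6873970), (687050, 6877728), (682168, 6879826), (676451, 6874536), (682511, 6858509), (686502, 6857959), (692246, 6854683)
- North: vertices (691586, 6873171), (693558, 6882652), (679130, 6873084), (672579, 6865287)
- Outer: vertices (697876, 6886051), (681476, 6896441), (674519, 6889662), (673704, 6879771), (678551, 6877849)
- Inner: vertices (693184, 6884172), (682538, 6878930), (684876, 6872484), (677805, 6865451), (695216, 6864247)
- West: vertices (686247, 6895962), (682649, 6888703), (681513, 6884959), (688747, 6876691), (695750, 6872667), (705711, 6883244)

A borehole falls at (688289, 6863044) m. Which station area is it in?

Cast a ray rightward from (688289, 6863044). For each polygon, the edges (by vertex number in listed order) whose endpoints lie on opposite sides of northing = 6863044, where each meets that height, and whether that is right or left of the point:
Mid: 4–5 at easting≈680796.3 (left), 7–1 at easting≈694073.2 (right) → 1 crossing.
North: no edge straddles that height → 0 crossings.
Outer: no edge straddles that height → 0 crossings.
Inner: no edge straddles that height → 0 crossings.
West: no edge straddles that height → 0 crossings.
Only Mid has an odd count, so the point is inside Mid.

Mid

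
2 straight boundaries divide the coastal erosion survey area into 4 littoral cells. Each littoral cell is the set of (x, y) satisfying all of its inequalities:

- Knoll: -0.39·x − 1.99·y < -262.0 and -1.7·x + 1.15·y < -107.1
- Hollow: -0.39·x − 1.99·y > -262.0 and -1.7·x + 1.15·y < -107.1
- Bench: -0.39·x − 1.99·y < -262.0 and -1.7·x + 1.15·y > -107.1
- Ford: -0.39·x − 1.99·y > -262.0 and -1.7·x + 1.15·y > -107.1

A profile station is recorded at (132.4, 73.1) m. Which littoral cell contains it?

Hollow

-0.39·132.4 − 1.99·73.1 = -197.105, which is > -262.0
-1.7·132.4 + 1.15·73.1 = -141.015, which is < -107.1
This sign pattern matches Hollow.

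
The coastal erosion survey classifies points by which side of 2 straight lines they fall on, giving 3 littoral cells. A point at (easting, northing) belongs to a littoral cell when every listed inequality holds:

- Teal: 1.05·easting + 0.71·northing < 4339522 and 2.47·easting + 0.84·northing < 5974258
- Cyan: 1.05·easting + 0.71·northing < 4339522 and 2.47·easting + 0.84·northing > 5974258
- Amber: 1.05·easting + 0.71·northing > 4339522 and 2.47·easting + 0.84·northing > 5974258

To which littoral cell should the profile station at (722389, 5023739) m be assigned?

Cyan

1.05·722389 + 0.71·5023739 = 4325363.140, which is < 4339522
2.47·722389 + 0.84·5023739 = 6004241.590, which is > 5974258
This sign pattern matches Cyan.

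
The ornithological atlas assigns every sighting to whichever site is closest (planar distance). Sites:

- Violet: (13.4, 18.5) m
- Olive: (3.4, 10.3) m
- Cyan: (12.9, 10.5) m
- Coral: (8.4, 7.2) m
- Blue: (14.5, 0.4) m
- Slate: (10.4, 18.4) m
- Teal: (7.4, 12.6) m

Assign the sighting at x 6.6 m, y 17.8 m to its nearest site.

Slate

Squared distances to each site:
Violet: 46.730; Olive: 66.490; Cyan: 92.980; Coral: 115.600; Blue: 365.170; Slate: 14.800; Teal: 27.680.
Minimum at Slate.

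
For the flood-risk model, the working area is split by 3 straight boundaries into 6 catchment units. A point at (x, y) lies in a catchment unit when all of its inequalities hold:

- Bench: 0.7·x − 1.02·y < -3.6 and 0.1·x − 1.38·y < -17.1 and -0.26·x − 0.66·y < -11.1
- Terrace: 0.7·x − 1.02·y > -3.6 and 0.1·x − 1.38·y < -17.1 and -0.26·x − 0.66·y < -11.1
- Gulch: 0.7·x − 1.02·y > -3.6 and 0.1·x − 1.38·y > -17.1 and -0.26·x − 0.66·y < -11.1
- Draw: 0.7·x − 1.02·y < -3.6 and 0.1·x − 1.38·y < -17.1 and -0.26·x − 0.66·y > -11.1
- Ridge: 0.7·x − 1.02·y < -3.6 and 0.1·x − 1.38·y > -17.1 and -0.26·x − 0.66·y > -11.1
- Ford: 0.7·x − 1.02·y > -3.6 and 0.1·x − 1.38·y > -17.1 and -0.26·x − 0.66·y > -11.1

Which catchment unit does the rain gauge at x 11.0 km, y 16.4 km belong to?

Bench

0.7·11.0 − 1.02·16.4 = -9.028, which is < -3.6
0.1·11.0 − 1.38·16.4 = -21.532, which is < -17.1
-0.26·11.0 − 0.66·16.4 = -13.684, which is < -11.1
This sign pattern matches Bench.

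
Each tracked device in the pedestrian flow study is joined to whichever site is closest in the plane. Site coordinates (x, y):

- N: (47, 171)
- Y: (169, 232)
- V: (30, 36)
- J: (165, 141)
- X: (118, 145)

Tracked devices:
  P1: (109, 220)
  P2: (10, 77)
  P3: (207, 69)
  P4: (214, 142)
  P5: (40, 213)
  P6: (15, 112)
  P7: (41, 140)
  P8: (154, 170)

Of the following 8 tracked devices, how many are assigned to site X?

P1 → Y
P2 → V
P3 → J
P4 → J
P5 → N
P6 → N
P7 → N
P8 → J
0 of the 8 go to X.

0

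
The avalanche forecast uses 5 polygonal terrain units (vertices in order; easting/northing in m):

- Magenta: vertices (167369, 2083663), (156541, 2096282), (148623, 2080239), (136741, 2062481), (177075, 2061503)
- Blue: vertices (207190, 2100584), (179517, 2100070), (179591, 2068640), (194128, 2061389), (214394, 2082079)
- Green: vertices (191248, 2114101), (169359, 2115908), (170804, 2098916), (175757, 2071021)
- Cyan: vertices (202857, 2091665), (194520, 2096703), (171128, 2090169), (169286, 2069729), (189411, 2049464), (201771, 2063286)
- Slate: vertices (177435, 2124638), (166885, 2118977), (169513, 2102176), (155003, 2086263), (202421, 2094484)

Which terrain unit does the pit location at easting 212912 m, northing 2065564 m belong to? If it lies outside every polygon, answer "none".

Cast a ray rightward from (212912, 2065564). For each polygon, the edges (by vertex number in listed order) whose endpoints lie on opposite sides of northing = 2065564, where each meets that height, and whether that is right or left of the point:
Magenta: 3–4 at easting≈138803.9 (left), 5–1 at easting≈175296.3 (left) → 0 crossings.
Blue: 3–4 at easting≈185757.8 (left), 4–5 at easting≈198217.4 (left) → 0 crossings.
Green: no edge straddles that height → 0 crossings.
Cyan: 4–5 at easting≈173422.2 (left), 6–1 at easting≈201858.2 (left) → 0 crossings.
Slate: no edge straddles that height → 0 crossings.
All counts are even, so the point lies outside every listed polygon.

none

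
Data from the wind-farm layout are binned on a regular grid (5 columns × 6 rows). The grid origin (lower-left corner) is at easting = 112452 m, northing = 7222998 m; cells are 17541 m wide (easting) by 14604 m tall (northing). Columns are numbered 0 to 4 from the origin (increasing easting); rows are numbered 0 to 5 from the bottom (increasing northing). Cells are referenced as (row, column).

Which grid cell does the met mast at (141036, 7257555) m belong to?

Column index: ⌊(141036 − 112452) / 17541⌋ = ⌊1.630⌋ = 1
Row offset from origin: ⌊(7257555 − 7222998) / 14604⌋ = ⌊2.366⌋ = 2 → row 2

(2, 1)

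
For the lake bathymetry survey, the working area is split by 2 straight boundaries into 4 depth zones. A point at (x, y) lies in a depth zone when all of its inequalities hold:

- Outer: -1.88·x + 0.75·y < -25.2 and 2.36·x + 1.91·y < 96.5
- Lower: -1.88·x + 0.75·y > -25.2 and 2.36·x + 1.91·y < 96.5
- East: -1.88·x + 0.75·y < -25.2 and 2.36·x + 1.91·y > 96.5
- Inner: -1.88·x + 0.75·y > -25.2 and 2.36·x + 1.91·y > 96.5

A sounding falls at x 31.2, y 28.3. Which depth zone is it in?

East

-1.88·31.2 + 0.75·28.3 = -37.431, which is < -25.2
2.36·31.2 + 1.91·28.3 = 127.685, which is > 96.5
This sign pattern matches East.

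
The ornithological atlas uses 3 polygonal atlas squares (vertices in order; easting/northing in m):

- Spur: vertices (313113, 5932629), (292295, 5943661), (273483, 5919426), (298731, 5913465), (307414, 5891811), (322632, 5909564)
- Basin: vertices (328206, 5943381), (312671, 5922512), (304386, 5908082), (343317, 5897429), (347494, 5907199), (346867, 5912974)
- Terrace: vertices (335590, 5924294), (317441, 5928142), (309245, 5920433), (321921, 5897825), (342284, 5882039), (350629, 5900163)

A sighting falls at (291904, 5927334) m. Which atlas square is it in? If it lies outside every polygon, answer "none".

Spur

Cast a ray rightward from (291904, 5927334). For each polygon, the edges (by vertex number in listed order) whose endpoints lie on opposite sides of northing = 5927334, where each meets that height, and whether that is right or left of the point:
Spur: 2–3 at easting≈279621.4 (left), 6–1 at easting≈315298.3 (right) → 1 crossing.
Basin: 1–2 at easting≈316260.5 (right), 6–1 at easting≈338054.2 (right) → 2 crossings.
Terrace: 1–2 at easting≈321251.9 (right), 2–3 at easting≈316582.0 (right) → 2 crossings.
Only Spur has an odd count, so the point is inside Spur.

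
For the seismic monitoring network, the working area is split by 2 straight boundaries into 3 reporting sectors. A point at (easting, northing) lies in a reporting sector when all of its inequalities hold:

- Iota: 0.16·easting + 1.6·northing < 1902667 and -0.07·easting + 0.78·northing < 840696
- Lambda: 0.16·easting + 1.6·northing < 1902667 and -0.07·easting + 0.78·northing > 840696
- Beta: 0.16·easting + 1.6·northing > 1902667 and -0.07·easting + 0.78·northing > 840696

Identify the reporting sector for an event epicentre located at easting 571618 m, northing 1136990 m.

0.16·571618 + 1.6·1136990 = 1910642.880, which is > 1902667
-0.07·571618 + 0.78·1136990 = 846838.940, which is > 840696
This sign pattern matches Beta.

Beta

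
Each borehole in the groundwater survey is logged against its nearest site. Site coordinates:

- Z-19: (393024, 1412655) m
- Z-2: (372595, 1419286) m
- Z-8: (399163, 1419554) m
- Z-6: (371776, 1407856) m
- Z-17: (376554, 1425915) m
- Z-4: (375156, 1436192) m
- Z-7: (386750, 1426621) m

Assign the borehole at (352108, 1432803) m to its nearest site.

Z-4

Squared distances to each site:
Z-19: 2080060960.000; Z-2: 602426458.000; Z-8: 2389709026.000; Z-6: 1009183033.000; Z-17: 645051460.000; Z-4: 542695625.000; Z-7: 1238285288.000.
Minimum at Z-4.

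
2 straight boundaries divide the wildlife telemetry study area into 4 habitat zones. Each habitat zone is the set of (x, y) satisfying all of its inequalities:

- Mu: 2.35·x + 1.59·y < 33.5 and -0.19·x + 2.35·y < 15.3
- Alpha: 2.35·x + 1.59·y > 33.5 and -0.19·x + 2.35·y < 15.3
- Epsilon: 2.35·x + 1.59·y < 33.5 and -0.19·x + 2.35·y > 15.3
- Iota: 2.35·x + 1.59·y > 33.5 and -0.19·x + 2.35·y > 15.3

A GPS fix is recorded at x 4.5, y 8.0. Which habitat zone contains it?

2.35·4.5 + 1.59·8.0 = 23.295, which is < 33.5
-0.19·4.5 + 2.35·8.0 = 17.945, which is > 15.3
This sign pattern matches Epsilon.

Epsilon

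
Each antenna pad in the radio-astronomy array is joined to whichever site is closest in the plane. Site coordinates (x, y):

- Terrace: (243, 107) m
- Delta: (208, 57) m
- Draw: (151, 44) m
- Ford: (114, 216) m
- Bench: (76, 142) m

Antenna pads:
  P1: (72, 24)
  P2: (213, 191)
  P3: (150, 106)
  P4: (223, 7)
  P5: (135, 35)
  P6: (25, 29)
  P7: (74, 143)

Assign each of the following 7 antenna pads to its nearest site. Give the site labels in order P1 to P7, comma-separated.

Draw, Terrace, Draw, Delta, Draw, Bench, Bench

P1 → Draw (d²=6641.00)
P2 → Terrace (d²=7956.00)
P3 → Draw (d²=3845.00)
P4 → Delta (d²=2725.00)
P5 → Draw (d²=337.00)
P6 → Bench (d²=15370.00)
P7 → Bench (d²=5.00)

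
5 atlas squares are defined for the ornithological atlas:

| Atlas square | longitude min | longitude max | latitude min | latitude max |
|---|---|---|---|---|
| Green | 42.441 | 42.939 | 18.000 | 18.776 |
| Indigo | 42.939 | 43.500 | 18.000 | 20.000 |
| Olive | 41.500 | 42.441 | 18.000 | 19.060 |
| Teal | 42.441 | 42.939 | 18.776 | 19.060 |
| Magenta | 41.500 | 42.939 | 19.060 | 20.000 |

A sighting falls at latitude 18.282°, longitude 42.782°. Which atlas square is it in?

The point has longitude = 42.782 and latitude = 18.282.
Only Green satisfies 42.441 ≤ longitude ≤ 42.939 and 18.000 ≤ latitude ≤ 18.776.

Green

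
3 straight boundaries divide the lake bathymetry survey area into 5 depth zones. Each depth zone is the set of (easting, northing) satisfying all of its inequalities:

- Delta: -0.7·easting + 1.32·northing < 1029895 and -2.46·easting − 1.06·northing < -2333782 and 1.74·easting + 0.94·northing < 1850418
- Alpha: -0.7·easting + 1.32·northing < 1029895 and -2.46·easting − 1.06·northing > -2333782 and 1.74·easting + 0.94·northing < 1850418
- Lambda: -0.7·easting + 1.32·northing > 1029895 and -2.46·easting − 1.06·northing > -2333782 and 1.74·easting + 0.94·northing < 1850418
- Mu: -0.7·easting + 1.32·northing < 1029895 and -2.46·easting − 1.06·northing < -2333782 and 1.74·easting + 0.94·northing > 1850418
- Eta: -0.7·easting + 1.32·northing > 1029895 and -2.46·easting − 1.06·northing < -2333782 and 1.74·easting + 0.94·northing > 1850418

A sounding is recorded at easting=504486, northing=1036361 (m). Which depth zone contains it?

Mu

-0.7·504486 + 1.32·1036361 = 1014856.320, which is < 1029895
-2.46·504486 − 1.06·1036361 = -2339578.220, which is < -2333782
1.74·504486 + 0.94·1036361 = 1851984.980, which is > 1850418
This sign pattern matches Mu.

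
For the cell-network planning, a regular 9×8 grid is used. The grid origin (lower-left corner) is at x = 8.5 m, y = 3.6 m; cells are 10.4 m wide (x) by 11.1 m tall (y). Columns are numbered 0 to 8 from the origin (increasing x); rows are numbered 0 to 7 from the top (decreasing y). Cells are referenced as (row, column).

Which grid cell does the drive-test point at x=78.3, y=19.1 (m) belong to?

Column index: ⌊(78.3 − 8.5) / 10.4⌋ = ⌊6.712⌋ = 6
Row offset from origin: ⌊(19.1 − 3.6) / 11.1⌋ = ⌊1.396⌋ = 1 → row 6 (counted from top)

(6, 6)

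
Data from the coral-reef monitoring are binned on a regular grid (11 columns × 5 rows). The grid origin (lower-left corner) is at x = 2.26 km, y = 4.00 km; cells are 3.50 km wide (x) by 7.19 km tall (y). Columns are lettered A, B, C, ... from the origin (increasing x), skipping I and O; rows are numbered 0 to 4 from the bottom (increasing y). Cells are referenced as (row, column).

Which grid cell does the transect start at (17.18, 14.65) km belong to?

(1, E)

Column index: ⌊(17.18 − 2.26) / 3.50⌋ = ⌊4.263⌋ = 4 → column E
Row offset from origin: ⌊(14.65 − 4.00) / 7.19⌋ = ⌊1.481⌋ = 1 → row 1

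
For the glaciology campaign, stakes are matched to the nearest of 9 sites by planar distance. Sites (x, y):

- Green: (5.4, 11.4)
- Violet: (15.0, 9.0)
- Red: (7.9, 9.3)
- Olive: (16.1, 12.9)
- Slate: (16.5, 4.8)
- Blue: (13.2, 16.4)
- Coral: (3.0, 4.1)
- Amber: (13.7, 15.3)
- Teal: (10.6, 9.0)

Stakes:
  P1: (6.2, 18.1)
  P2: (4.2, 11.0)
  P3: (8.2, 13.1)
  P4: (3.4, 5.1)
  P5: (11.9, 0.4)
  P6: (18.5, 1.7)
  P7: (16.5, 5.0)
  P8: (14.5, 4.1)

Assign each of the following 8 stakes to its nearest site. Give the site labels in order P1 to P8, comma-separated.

Green, Green, Green, Coral, Slate, Slate, Slate, Slate

P1 → Green (d²=45.53)
P2 → Green (d²=1.60)
P3 → Green (d²=10.73)
P4 → Coral (d²=1.16)
P5 → Slate (d²=40.52)
P6 → Slate (d²=13.61)
P7 → Slate (d²=0.04)
P8 → Slate (d²=4.49)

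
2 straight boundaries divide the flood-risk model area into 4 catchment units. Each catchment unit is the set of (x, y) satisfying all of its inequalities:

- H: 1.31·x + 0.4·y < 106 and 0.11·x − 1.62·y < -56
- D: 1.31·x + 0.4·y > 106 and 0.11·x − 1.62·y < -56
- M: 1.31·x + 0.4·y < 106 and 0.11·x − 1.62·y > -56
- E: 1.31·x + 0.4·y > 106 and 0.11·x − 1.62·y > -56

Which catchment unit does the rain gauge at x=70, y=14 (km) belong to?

1.31·70 + 0.4·14 = 97.300, which is < 106
0.11·70 − 1.62·14 = -14.980, which is > -56
This sign pattern matches M.

M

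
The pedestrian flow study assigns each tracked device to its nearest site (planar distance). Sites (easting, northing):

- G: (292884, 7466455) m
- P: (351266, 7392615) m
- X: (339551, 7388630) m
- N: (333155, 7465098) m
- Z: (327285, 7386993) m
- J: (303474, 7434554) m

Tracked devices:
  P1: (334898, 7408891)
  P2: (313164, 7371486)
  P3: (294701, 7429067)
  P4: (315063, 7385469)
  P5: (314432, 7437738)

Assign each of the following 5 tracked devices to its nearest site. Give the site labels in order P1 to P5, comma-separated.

P1 → X (d²=432158530.00)
P2 → Z (d²=439869690.00)
P3 → J (d²=107072698.00)
P4 → Z (d²=151699860.00)
P5 → J (d²=130215620.00)

X, Z, J, Z, J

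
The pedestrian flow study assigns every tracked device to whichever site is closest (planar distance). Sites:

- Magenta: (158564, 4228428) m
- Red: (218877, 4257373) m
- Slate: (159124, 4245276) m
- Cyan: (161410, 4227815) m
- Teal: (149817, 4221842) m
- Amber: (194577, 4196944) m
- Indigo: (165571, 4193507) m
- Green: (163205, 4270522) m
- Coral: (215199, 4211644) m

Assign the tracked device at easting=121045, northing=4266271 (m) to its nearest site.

Green

Squared distances to each site:
Magenta: 2839768010.000; Red: 9650274628.000; Slate: 1890800266.000; Cyan: 3108197161.000; Teal: 2801764025.000; Amber: 10213187953.000; Indigo: 7277164372.000; Green: 1795536601.000; Coral: 11849084845.000.
Minimum at Green.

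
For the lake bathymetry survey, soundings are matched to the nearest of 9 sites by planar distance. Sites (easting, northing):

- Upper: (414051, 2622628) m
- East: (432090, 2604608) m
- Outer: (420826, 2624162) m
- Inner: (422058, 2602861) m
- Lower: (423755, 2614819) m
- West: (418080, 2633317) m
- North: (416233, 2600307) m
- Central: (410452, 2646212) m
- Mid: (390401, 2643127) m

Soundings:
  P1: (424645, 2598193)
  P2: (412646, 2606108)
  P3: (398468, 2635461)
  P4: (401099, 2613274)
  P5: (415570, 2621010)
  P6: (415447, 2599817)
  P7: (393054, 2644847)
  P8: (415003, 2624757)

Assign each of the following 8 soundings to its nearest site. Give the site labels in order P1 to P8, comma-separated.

P1 → Inner (d²=28482793.00)
P2 → North (d²=46518170.00)
P3 → Mid (d²=123844045.00)
P4 → Upper (d²=255251620.00)
P5 → Upper (d²=4925285.00)
P6 → North (d²=857896.00)
P7 → Mid (d²=9996809.00)
P8 → Upper (d²=5438945.00)

Inner, North, Mid, Upper, Upper, North, Mid, Upper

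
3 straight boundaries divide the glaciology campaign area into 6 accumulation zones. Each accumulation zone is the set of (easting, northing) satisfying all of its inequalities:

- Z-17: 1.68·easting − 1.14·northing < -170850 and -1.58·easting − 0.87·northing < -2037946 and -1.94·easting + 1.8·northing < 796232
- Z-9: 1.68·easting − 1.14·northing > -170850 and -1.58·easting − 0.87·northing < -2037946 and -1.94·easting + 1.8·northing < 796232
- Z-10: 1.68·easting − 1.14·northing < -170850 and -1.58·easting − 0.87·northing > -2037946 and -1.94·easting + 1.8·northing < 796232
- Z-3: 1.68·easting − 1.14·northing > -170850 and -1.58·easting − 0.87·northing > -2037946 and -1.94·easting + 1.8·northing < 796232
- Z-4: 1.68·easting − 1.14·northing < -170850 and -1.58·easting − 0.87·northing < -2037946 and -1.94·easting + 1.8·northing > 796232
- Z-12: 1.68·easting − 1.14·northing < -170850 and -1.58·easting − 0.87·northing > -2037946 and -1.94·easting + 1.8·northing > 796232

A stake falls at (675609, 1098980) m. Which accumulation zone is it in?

1.68·675609 − 1.14·1098980 = -117814.080, which is > -170850
-1.58·675609 − 0.87·1098980 = -2023574.820, which is > -2037946
-1.94·675609 + 1.8·1098980 = 667482.540, which is < 796232
This sign pattern matches Z-3.

Z-3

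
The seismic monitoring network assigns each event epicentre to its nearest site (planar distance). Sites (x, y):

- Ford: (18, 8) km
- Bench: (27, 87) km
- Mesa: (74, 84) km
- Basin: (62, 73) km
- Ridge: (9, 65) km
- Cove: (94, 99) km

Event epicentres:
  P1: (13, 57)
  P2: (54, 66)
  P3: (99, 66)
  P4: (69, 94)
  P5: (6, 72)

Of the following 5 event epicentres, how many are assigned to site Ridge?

P1 → Ridge
P2 → Basin
P3 → Mesa
P4 → Mesa
P5 → Ridge
2 of the 5 go to Ridge.

2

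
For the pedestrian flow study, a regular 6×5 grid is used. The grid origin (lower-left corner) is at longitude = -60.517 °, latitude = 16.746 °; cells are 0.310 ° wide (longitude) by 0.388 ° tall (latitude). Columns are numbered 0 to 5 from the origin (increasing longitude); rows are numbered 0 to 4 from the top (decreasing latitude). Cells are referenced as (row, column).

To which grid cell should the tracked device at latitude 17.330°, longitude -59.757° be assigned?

(3, 2)

Column index: ⌊(-59.757 − -60.517) / 0.310⌋ = ⌊2.452⌋ = 2
Row offset from origin: ⌊(17.330 − 16.746) / 0.388⌋ = ⌊1.505⌋ = 1 → row 3 (counted from top)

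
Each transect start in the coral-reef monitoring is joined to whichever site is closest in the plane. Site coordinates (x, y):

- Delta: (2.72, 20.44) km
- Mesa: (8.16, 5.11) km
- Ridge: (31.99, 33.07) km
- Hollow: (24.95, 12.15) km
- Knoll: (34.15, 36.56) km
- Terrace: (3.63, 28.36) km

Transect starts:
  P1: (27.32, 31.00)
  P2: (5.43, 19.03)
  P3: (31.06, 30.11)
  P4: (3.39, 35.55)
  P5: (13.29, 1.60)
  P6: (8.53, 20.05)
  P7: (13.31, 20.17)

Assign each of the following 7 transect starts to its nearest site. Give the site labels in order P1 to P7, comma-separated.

P1 → Ridge (d²=26.09)
P2 → Delta (d²=9.33)
P3 → Ridge (d²=9.63)
P4 → Terrace (d²=51.75)
P5 → Mesa (d²=38.64)
P6 → Delta (d²=33.91)
P7 → Delta (d²=112.22)

Ridge, Delta, Ridge, Terrace, Mesa, Delta, Delta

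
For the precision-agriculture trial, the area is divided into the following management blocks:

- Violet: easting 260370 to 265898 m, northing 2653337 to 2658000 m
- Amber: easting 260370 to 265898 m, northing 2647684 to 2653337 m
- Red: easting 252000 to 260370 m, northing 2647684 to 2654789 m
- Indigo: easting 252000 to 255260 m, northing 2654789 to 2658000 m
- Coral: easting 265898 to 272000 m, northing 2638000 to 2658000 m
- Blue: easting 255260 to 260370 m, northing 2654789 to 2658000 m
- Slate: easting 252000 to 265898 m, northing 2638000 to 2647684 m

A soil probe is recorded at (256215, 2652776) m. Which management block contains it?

Red

The point has easting = 256215 and northing = 2652776.
Only Red satisfies 252000 ≤ easting ≤ 260370 and 2647684 ≤ northing ≤ 2654789.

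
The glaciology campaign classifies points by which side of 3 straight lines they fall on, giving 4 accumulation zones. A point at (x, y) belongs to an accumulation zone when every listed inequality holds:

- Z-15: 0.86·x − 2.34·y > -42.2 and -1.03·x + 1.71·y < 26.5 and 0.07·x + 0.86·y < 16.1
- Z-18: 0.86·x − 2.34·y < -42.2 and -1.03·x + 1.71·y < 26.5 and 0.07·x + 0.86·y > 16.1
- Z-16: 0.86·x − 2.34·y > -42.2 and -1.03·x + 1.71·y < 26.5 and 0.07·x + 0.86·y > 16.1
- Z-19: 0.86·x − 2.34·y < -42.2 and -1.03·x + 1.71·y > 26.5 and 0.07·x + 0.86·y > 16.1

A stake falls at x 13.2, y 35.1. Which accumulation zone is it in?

0.86·13.2 − 2.34·35.1 = -70.782, which is < -42.2
-1.03·13.2 + 1.71·35.1 = 46.425, which is > 26.5
0.07·13.2 + 0.86·35.1 = 31.110, which is > 16.1
This sign pattern matches Z-19.

Z-19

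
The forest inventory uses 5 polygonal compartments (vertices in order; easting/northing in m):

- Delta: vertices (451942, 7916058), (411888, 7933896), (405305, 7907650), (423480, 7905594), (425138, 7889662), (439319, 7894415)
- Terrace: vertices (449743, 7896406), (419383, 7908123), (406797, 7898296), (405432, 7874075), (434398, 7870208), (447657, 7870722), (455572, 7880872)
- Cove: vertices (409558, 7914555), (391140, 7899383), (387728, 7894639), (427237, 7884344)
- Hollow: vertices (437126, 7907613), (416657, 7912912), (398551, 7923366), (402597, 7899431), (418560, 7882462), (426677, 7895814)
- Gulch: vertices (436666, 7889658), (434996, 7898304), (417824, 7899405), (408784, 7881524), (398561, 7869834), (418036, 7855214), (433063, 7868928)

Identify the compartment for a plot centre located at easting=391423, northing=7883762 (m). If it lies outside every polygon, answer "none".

Cast a ray rightward from (391423, 7883762). For each polygon, the edges (by vertex number in listed order) whose endpoints lie on opposite sides of northing = 7883762, where each meets that height, and whether that is right or left of the point:
Delta: no edge straddles that height → 0 crossings.
Terrace: 3–4 at easting≈405977.9 (right), 7–1 at easting≈454487.6 (right) → 2 crossings.
Cove: no edge straddles that height → 0 crossings.
Hollow: 4–5 at easting≈417337.1 (right), 5–6 at easting≈419350.3 (right) → 2 crossings.
Gulch: 3–4 at easting≈409915.5 (right), 7–1 at easting≈435641.2 (right) → 2 crossings.
All counts are even, so the point lies outside every listed polygon.

none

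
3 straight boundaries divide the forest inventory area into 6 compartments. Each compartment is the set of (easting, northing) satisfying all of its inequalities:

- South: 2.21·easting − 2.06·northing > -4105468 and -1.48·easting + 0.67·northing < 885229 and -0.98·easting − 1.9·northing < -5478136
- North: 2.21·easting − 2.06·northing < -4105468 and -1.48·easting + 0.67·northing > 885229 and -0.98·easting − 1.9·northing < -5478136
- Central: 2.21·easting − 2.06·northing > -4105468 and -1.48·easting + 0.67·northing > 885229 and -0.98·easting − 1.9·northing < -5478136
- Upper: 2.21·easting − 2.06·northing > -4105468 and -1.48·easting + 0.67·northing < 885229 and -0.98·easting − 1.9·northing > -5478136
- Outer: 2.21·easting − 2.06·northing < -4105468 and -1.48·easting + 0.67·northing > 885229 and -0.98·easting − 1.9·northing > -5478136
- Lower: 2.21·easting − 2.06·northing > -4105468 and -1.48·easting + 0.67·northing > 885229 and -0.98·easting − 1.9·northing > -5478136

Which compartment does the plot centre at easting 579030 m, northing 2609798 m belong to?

2.21·579030 − 2.06·2609798 = -4096527.580, which is > -4105468
-1.48·579030 + 0.67·2609798 = 891600.260, which is > 885229
-0.98·579030 − 1.9·2609798 = -5526065.600, which is < -5478136
This sign pattern matches Central.

Central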